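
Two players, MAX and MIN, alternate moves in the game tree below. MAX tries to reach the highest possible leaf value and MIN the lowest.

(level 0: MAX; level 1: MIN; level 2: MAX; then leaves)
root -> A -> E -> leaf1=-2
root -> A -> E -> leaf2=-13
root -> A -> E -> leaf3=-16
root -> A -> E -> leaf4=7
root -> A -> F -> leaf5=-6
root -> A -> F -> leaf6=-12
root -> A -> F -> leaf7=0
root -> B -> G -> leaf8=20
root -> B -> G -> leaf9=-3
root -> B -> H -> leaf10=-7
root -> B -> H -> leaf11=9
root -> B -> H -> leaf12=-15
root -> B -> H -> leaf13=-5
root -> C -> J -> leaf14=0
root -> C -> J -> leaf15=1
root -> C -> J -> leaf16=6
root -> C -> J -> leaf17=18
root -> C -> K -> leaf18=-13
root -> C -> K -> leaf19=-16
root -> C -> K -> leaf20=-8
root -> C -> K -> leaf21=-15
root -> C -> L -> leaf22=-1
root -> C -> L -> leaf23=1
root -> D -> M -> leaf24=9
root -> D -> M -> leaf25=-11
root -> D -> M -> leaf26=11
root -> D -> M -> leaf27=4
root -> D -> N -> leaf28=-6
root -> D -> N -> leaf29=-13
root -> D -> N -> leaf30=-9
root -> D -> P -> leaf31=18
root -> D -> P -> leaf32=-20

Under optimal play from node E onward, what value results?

E (MAX): max(-2, -13, -16, 7) = 7

7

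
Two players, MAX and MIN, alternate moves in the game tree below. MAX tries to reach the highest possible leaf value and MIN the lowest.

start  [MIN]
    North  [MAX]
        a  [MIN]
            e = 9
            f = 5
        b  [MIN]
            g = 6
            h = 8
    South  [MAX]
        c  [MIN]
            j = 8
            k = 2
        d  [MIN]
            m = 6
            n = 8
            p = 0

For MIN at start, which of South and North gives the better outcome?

c (MIN): min(8, 2) = 2
d (MIN): min(6, 8, 0) = 0
South (MAX): max(2, 0) = 2
a (MIN): min(9, 5) = 5
b (MIN): min(6, 8) = 6
North (MAX): max(5, 6) = 6
MIN prefers the lower value; South=2, North=6. South is better since 2 < 6.

South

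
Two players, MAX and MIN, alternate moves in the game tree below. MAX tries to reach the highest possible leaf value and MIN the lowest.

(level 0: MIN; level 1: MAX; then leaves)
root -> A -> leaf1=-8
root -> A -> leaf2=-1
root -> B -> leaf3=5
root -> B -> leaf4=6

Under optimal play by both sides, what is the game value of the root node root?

-1

A (MAX): max(-8, -1) = -1
B (MAX): max(5, 6) = 6
root (MIN): min(-1, 6) = -1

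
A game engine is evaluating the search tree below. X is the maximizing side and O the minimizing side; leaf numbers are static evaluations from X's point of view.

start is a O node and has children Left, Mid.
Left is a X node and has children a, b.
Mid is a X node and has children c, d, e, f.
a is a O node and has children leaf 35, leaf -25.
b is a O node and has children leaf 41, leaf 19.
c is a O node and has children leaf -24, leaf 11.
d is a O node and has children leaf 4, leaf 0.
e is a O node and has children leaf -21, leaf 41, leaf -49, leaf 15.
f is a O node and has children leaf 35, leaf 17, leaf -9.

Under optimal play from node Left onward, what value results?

a (O): min(35, -25) = -25
b (O): min(41, 19) = 19
Left (X): max(-25, 19) = 19

19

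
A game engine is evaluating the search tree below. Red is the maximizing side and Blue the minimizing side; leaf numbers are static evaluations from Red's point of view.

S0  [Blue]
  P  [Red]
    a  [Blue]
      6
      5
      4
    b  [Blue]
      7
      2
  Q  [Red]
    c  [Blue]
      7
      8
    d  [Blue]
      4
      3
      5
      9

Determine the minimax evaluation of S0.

4

a (Blue): min(6, 5, 4) = 4
b (Blue): min(7, 2) = 2
P (Red): max(4, 2) = 4
c (Blue): min(7, 8) = 7
d (Blue): min(4, 3, 5, 9) = 3
Q (Red): max(7, 3) = 7
S0 (Blue): min(4, 7) = 4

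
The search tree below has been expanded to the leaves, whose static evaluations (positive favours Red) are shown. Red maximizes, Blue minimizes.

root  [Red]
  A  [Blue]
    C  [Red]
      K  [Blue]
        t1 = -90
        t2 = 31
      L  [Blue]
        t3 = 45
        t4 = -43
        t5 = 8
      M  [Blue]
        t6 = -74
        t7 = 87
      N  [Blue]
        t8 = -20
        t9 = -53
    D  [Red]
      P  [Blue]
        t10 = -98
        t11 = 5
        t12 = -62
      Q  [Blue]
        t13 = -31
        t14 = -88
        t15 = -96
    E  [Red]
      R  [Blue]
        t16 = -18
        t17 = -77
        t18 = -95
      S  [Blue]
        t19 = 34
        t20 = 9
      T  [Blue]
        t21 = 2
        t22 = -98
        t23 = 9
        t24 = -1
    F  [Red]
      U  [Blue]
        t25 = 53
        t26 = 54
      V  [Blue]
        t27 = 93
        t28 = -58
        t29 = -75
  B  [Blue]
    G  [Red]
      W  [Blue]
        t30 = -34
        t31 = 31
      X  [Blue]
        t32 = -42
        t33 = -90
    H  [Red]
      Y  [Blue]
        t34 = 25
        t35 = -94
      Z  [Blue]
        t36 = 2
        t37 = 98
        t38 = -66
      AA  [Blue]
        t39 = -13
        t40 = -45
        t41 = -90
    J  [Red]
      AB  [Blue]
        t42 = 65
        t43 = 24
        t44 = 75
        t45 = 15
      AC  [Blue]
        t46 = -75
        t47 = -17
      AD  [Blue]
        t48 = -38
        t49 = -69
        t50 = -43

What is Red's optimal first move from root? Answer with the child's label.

B

K (Blue): min(-90, 31) = -90
L (Blue): min(45, -43, 8) = -43
M (Blue): min(-74, 87) = -74
N (Blue): min(-20, -53) = -53
C (Red): max(-90, -43, -74, -53) = -43
P (Blue): min(-98, 5, -62) = -98
Q (Blue): min(-31, -88, -96) = -96
D (Red): max(-98, -96) = -96
R (Blue): min(-18, -77, -95) = -95
S (Blue): min(34, 9) = 9
T (Blue): min(2, -98, 9, -1) = -98
E (Red): max(-95, 9, -98) = 9
U (Blue): min(53, 54) = 53
V (Blue): min(93, -58, -75) = -75
F (Red): max(53, -75) = 53
A (Blue): min(-43, -96, 9, 53) = -96
W (Blue): min(-34, 31) = -34
X (Blue): min(-42, -90) = -90
G (Red): max(-34, -90) = -34
Y (Blue): min(25, -94) = -94
Z (Blue): min(2, 98, -66) = -66
AA (Blue): min(-13, -45, -90) = -90
H (Red): max(-94, -66, -90) = -66
AB (Blue): min(65, 24, 75, 15) = 15
AC (Blue): min(-75, -17) = -75
AD (Blue): min(-38, -69, -43) = -69
J (Red): max(15, -75, -69) = 15
B (Blue): min(-34, -66, 15) = -66
root (Red): max(-96, -66) = -66
Red at root wants the highest of {A=-96, B=-66}, so chooses B.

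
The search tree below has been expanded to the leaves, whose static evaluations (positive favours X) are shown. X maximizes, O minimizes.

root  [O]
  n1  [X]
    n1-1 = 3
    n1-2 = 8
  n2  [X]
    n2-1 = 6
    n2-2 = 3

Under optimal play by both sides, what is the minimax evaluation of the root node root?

n1 (X): max(3, 8) = 8
n2 (X): max(6, 3) = 6
root (O): min(8, 6) = 6

6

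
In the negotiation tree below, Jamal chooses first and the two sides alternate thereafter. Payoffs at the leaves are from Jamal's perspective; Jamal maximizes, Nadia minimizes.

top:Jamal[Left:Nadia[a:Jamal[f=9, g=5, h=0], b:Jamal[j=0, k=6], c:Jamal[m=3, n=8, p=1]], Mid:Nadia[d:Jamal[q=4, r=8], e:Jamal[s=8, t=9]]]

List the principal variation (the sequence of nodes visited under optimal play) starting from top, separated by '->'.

top -> Mid -> d -> r

a (Jamal): max(9, 5, 0) = 9
b (Jamal): max(0, 6) = 6
c (Jamal): max(3, 8, 1) = 8
Left (Nadia): min(9, 6, 8) = 6
d (Jamal): max(4, 8) = 8
e (Jamal): max(8, 9) = 9
Mid (Nadia): min(8, 9) = 8
top (Jamal): max(6, 8) = 8
At top, Jamal picks Mid (highest: 8).
At Mid, Nadia picks d (lowest: 8).
At d, Jamal picks r (highest: 8).
Terminal value 8.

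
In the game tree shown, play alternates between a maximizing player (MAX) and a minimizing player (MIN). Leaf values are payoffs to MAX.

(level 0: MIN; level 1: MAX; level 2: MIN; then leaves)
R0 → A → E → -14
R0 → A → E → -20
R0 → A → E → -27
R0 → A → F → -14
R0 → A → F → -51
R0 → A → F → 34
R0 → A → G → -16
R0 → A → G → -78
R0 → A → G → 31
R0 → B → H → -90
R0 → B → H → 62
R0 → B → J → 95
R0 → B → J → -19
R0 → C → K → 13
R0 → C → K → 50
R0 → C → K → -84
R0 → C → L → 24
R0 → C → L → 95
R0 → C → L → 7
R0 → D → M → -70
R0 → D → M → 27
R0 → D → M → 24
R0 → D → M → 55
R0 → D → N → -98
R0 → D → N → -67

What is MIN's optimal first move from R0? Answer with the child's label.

E (MIN): min(-14, -20, -27) = -27
F (MIN): min(-14, -51, 34) = -51
G (MIN): min(-16, -78, 31) = -78
A (MAX): max(-27, -51, -78) = -27
H (MIN): min(-90, 62) = -90
J (MIN): min(95, -19) = -19
B (MAX): max(-90, -19) = -19
K (MIN): min(13, 50, -84) = -84
L (MIN): min(24, 95, 7) = 7
C (MAX): max(-84, 7) = 7
M (MIN): min(-70, 27, 24, 55) = -70
N (MIN): min(-98, -67) = -98
D (MAX): max(-70, -98) = -70
R0 (MIN): min(-27, -19, 7, -70) = -70
MIN at R0 wants the lowest of {A=-27, B=-19, C=7, D=-70}, so chooses D.

D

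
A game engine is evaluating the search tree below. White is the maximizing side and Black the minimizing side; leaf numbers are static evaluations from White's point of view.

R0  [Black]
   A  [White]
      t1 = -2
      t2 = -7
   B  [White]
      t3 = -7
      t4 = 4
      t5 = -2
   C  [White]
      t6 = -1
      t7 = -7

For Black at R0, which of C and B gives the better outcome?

C (White): max(-1, -7) = -1
B (White): max(-7, 4, -2) = 4
Black prefers the lower value; C=-1, B=4. C is better since -1 < 4.

C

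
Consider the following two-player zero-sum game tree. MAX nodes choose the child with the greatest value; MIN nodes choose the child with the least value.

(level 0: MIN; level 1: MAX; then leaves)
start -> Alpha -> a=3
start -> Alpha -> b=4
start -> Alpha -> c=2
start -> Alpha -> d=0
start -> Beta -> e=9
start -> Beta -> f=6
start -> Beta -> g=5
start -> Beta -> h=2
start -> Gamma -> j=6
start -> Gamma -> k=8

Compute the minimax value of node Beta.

9

Beta (MAX): max(9, 6, 5, 2) = 9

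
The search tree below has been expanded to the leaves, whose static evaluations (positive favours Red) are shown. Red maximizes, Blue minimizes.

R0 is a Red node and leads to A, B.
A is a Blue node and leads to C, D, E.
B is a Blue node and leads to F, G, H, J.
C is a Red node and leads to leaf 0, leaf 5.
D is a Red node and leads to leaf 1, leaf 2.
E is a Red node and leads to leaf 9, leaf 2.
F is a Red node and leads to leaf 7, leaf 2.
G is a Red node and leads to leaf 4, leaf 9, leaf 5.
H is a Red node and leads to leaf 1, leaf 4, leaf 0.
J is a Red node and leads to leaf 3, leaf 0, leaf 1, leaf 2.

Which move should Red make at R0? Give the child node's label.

B

C (Red): max(0, 5) = 5
D (Red): max(1, 2) = 2
E (Red): max(9, 2) = 9
A (Blue): min(5, 2, 9) = 2
F (Red): max(7, 2) = 7
G (Red): max(4, 9, 5) = 9
H (Red): max(1, 4, 0) = 4
J (Red): max(3, 0, 1, 2) = 3
B (Blue): min(7, 9, 4, 3) = 3
R0 (Red): max(2, 3) = 3
Red at R0 wants the highest of {A=2, B=3}, so chooses B.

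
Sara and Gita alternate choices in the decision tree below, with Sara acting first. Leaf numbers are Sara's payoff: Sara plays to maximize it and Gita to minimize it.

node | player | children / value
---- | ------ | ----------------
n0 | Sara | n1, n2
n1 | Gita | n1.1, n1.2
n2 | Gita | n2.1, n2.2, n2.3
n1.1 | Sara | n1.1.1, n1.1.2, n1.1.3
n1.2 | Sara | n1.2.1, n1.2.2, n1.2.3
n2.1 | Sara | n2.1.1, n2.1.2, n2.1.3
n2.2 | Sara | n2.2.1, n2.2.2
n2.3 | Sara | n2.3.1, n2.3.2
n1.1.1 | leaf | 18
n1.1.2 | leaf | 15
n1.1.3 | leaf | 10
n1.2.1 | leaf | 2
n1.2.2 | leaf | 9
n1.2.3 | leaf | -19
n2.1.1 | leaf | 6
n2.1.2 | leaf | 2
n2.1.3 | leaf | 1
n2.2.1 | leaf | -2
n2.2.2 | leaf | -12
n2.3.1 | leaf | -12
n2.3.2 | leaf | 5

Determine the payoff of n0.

n1.1 (Sara): max(18, 15, 10) = 18
n1.2 (Sara): max(2, 9, -19) = 9
n1 (Gita): min(18, 9) = 9
n2.1 (Sara): max(6, 2, 1) = 6
n2.2 (Sara): max(-2, -12) = -2
n2.3 (Sara): max(-12, 5) = 5
n2 (Gita): min(6, -2, 5) = -2
n0 (Sara): max(9, -2) = 9

9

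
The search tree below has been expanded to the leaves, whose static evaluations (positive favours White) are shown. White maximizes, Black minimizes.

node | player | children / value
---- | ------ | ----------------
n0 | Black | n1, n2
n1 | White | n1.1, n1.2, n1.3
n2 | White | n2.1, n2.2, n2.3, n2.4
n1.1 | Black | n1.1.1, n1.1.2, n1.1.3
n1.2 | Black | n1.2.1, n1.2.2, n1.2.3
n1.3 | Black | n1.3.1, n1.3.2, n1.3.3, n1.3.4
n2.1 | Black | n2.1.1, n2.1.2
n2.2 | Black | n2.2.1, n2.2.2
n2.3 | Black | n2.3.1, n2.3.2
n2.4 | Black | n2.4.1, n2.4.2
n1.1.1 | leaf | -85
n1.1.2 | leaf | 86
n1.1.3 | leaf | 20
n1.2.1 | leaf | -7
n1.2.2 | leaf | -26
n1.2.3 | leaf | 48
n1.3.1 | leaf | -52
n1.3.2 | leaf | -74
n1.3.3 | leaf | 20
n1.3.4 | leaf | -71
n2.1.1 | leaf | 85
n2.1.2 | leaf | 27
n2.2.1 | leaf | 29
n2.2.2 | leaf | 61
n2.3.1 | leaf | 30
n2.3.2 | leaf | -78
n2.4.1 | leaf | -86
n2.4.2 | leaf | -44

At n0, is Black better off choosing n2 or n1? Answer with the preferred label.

n1

n2.1 (Black): min(85, 27) = 27
n2.2 (Black): min(29, 61) = 29
n2.3 (Black): min(30, -78) = -78
n2.4 (Black): min(-86, -44) = -86
n2 (White): max(27, 29, -78, -86) = 29
n1.1 (Black): min(-85, 86, 20) = -85
n1.2 (Black): min(-7, -26, 48) = -26
n1.3 (Black): min(-52, -74, 20, -71) = -74
n1 (White): max(-85, -26, -74) = -26
Black prefers the lower value; n2=29, n1=-26. n1 is better since -26 < 29.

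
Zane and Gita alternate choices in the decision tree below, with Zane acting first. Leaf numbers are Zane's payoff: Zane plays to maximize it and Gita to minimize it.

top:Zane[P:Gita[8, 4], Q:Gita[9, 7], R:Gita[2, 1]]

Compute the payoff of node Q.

Q (Gita): min(9, 7) = 7

7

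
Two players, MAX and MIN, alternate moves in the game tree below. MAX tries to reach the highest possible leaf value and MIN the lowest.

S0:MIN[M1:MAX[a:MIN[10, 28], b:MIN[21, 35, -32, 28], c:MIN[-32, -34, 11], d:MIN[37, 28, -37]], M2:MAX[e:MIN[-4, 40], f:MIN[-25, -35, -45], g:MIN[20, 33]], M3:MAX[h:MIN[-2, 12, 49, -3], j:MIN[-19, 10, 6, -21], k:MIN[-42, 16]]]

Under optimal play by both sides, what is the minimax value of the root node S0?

-3

a (MIN): min(10, 28) = 10
b (MIN): min(21, 35, -32, 28) = -32
c (MIN): min(-32, -34, 11) = -34
d (MIN): min(37, 28, -37) = -37
M1 (MAX): max(10, -32, -34, -37) = 10
e (MIN): min(-4, 40) = -4
f (MIN): min(-25, -35, -45) = -45
g (MIN): min(20, 33) = 20
M2 (MAX): max(-4, -45, 20) = 20
h (MIN): min(-2, 12, 49, -3) = -3
j (MIN): min(-19, 10, 6, -21) = -21
k (MIN): min(-42, 16) = -42
M3 (MAX): max(-3, -21, -42) = -3
S0 (MIN): min(10, 20, -3) = -3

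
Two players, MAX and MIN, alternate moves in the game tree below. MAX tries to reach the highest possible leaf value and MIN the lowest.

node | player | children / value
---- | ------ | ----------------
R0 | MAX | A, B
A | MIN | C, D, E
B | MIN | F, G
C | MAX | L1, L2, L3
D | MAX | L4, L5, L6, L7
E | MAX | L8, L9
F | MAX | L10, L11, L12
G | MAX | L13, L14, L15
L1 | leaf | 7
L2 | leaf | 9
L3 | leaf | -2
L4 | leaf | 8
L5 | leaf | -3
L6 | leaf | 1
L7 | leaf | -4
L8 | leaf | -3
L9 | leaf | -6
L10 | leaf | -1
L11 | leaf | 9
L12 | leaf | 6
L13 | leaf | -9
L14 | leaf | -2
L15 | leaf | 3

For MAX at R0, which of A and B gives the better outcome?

C (MAX): max(7, 9, -2) = 9
D (MAX): max(8, -3, 1, -4) = 8
E (MAX): max(-3, -6) = -3
A (MIN): min(9, 8, -3) = -3
F (MAX): max(-1, 9, 6) = 9
G (MAX): max(-9, -2, 3) = 3
B (MIN): min(9, 3) = 3
MAX prefers the higher value; A=-3, B=3. B is better since 3 > -3.

B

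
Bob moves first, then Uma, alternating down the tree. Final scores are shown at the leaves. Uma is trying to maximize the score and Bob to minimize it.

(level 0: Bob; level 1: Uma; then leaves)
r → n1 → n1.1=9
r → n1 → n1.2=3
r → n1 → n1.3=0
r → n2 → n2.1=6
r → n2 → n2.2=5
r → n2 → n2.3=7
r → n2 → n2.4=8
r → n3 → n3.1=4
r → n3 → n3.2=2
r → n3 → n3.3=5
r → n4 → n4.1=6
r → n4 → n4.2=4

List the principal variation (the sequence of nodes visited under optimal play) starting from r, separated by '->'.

n1 (Uma): max(9, 3, 0) = 9
n2 (Uma): max(6, 5, 7, 8) = 8
n3 (Uma): max(4, 2, 5) = 5
n4 (Uma): max(6, 4) = 6
r (Bob): min(9, 8, 5, 6) = 5
At r, Bob picks n3 (lowest: 5).
At n3, Uma picks n3.3 (highest: 5).
Terminal value 5.

r -> n3 -> n3.3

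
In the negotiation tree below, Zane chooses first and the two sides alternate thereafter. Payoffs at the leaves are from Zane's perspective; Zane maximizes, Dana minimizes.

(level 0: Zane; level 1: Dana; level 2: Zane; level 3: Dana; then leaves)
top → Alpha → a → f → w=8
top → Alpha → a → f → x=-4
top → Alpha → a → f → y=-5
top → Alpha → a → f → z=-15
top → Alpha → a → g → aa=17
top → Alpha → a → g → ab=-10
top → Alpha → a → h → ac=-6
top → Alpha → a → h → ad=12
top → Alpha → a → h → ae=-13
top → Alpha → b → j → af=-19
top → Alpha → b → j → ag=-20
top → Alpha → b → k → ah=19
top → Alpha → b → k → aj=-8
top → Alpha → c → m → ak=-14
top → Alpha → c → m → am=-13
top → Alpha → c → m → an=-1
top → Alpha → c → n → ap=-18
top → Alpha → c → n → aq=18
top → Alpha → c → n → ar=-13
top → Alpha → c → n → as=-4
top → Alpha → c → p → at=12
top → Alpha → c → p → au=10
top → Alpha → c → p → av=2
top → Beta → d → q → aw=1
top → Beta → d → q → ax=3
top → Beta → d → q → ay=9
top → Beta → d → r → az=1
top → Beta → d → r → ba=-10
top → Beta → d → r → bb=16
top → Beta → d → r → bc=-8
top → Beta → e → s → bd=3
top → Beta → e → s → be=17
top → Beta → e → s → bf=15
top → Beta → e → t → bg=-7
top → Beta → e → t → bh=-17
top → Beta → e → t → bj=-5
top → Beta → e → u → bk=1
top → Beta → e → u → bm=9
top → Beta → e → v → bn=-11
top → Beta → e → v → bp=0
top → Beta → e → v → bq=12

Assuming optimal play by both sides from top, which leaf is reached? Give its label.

f (Dana): min(8, -4, -5, -15) = -15
g (Dana): min(17, -10) = -10
h (Dana): min(-6, 12, -13) = -13
a (Zane): max(-15, -10, -13) = -10
j (Dana): min(-19, -20) = -20
k (Dana): min(19, -8) = -8
b (Zane): max(-20, -8) = -8
m (Dana): min(-14, -13, -1) = -14
n (Dana): min(-18, 18, -13, -4) = -18
p (Dana): min(12, 10, 2) = 2
c (Zane): max(-14, -18, 2) = 2
Alpha (Dana): min(-10, -8, 2) = -10
q (Dana): min(1, 3, 9) = 1
r (Dana): min(1, -10, 16, -8) = -10
d (Zane): max(1, -10) = 1
s (Dana): min(3, 17, 15) = 3
t (Dana): min(-7, -17, -5) = -17
u (Dana): min(1, 9) = 1
v (Dana): min(-11, 0, 12) = -11
e (Zane): max(3, -17, 1, -11) = 3
Beta (Dana): min(1, 3) = 1
top (Zane): max(-10, 1) = 1
At top, Zane picks Beta (highest: 1).
At Beta, Dana picks d (lowest: 1).
At d, Zane picks q (highest: 1).
At q, Dana picks aw (lowest: 1).
Terminal value 1.

aw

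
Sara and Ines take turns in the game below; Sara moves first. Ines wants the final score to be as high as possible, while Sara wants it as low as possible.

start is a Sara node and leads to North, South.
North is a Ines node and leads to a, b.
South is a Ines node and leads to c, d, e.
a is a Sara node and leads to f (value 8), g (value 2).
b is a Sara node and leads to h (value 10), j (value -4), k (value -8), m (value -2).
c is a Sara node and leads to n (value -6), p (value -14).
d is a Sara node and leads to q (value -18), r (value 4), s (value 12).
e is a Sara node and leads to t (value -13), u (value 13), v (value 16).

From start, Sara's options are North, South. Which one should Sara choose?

a (Sara): min(8, 2) = 2
b (Sara): min(10, -4, -8, -2) = -8
North (Ines): max(2, -8) = 2
c (Sara): min(-6, -14) = -14
d (Sara): min(-18, 4, 12) = -18
e (Sara): min(-13, 13, 16) = -13
South (Ines): max(-14, -18, -13) = -13
start (Sara): min(2, -13) = -13
Sara at start wants the lowest of {North=2, South=-13}, so chooses South.

South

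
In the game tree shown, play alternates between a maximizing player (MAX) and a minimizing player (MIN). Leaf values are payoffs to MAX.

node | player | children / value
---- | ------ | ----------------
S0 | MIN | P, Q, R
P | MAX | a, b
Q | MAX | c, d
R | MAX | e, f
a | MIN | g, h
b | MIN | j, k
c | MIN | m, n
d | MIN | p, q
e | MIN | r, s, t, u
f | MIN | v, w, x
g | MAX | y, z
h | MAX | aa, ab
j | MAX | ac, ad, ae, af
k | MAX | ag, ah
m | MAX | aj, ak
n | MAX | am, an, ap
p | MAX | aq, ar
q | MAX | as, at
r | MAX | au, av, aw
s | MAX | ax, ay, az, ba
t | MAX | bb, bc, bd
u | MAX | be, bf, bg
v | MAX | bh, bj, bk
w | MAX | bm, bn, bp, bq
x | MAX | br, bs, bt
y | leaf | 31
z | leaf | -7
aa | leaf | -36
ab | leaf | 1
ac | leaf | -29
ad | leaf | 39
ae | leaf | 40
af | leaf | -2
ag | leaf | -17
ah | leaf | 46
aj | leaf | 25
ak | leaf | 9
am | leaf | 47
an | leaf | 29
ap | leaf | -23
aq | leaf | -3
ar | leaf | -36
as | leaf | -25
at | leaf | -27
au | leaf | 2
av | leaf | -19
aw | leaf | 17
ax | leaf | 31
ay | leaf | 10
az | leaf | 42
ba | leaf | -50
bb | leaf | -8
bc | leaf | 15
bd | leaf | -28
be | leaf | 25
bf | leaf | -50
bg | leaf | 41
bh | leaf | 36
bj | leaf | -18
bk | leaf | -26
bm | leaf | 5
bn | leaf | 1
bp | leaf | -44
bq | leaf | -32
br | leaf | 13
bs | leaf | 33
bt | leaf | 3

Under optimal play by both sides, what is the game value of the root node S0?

15

g (MAX): max(31, -7) = 31
h (MAX): max(-36, 1) = 1
a (MIN): min(31, 1) = 1
j (MAX): max(-29, 39, 40, -2) = 40
k (MAX): max(-17, 46) = 46
b (MIN): min(40, 46) = 40
P (MAX): max(1, 40) = 40
m (MAX): max(25, 9) = 25
n (MAX): max(47, 29, -23) = 47
c (MIN): min(25, 47) = 25
p (MAX): max(-3, -36) = -3
q (MAX): max(-25, -27) = -25
d (MIN): min(-3, -25) = -25
Q (MAX): max(25, -25) = 25
r (MAX): max(2, -19, 17) = 17
s (MAX): max(31, 10, 42, -50) = 42
t (MAX): max(-8, 15, -28) = 15
u (MAX): max(25, -50, 41) = 41
e (MIN): min(17, 42, 15, 41) = 15
v (MAX): max(36, -18, -26) = 36
w (MAX): max(5, 1, -44, -32) = 5
x (MAX): max(13, 33, 3) = 33
f (MIN): min(36, 5, 33) = 5
R (MAX): max(15, 5) = 15
S0 (MIN): min(40, 25, 15) = 15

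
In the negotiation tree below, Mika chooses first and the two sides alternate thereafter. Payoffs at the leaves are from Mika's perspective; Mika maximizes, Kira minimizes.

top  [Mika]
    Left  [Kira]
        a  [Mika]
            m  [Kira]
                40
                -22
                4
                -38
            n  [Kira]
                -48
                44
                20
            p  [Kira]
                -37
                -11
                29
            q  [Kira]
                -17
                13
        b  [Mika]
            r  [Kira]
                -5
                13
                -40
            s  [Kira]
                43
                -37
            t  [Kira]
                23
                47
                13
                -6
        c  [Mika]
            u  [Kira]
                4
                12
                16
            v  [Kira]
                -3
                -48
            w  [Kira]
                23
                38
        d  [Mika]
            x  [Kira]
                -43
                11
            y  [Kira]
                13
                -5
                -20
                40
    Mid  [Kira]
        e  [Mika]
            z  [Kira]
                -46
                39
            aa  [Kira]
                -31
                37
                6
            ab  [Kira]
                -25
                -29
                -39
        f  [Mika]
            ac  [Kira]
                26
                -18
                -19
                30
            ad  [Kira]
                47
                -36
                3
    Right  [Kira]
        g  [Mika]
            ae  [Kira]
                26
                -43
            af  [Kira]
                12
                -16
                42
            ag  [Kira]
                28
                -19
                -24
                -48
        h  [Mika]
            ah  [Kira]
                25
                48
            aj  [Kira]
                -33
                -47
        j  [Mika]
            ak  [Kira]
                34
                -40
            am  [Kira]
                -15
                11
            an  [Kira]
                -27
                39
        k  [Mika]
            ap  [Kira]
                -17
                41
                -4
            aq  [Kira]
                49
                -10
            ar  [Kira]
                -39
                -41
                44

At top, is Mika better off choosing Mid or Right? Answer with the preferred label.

Right

z (Kira): min(-46, 39) = -46
aa (Kira): min(-31, 37, 6) = -31
ab (Kira): min(-25, -29, -39) = -39
e (Mika): max(-46, -31, -39) = -31
ac (Kira): min(26, -18, -19, 30) = -19
ad (Kira): min(47, -36, 3) = -36
f (Mika): max(-19, -36) = -19
Mid (Kira): min(-31, -19) = -31
ae (Kira): min(26, -43) = -43
af (Kira): min(12, -16, 42) = -16
ag (Kira): min(28, -19, -24, -48) = -48
g (Mika): max(-43, -16, -48) = -16
ah (Kira): min(25, 48) = 25
aj (Kira): min(-33, -47) = -47
h (Mika): max(25, -47) = 25
ak (Kira): min(34, -40) = -40
am (Kira): min(-15, 11) = -15
an (Kira): min(-27, 39) = -27
j (Mika): max(-40, -15, -27) = -15
ap (Kira): min(-17, 41, -4) = -17
aq (Kira): min(49, -10) = -10
ar (Kira): min(-39, -41, 44) = -41
k (Mika): max(-17, -10, -41) = -10
Right (Kira): min(-16, 25, -15, -10) = -16
Mika prefers the higher value; Mid=-31, Right=-16. Right is better since -16 > -31.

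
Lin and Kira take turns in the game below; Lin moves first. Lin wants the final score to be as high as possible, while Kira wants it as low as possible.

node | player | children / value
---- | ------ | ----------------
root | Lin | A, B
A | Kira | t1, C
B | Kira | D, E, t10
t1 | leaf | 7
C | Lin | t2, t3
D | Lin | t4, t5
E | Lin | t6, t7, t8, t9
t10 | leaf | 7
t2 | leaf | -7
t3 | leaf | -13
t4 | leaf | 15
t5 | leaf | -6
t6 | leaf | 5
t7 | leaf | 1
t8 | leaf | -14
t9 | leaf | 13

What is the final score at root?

7

C (Lin): max(-7, -13) = -7
A (Kira): min(7, -7) = -7
D (Lin): max(15, -6) = 15
E (Lin): max(5, 1, -14, 13) = 13
B (Kira): min(15, 13, 7) = 7
root (Lin): max(-7, 7) = 7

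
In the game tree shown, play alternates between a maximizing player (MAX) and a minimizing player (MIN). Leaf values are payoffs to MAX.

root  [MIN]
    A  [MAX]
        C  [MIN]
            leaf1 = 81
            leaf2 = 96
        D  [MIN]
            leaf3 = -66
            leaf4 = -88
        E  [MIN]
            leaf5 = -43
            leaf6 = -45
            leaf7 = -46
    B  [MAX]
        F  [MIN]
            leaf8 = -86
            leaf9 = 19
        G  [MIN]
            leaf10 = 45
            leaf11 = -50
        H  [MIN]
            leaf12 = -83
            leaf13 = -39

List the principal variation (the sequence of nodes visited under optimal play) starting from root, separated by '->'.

C (MIN): min(81, 96) = 81
D (MIN): min(-66, -88) = -88
E (MIN): min(-43, -45, -46) = -46
A (MAX): max(81, -88, -46) = 81
F (MIN): min(-86, 19) = -86
G (MIN): min(45, -50) = -50
H (MIN): min(-83, -39) = -83
B (MAX): max(-86, -50, -83) = -50
root (MIN): min(81, -50) = -50
At root, MIN picks B (lowest: -50).
At B, MAX picks G (highest: -50).
At G, MIN picks leaf11 (lowest: -50).
Terminal value -50.

root -> B -> G -> leaf11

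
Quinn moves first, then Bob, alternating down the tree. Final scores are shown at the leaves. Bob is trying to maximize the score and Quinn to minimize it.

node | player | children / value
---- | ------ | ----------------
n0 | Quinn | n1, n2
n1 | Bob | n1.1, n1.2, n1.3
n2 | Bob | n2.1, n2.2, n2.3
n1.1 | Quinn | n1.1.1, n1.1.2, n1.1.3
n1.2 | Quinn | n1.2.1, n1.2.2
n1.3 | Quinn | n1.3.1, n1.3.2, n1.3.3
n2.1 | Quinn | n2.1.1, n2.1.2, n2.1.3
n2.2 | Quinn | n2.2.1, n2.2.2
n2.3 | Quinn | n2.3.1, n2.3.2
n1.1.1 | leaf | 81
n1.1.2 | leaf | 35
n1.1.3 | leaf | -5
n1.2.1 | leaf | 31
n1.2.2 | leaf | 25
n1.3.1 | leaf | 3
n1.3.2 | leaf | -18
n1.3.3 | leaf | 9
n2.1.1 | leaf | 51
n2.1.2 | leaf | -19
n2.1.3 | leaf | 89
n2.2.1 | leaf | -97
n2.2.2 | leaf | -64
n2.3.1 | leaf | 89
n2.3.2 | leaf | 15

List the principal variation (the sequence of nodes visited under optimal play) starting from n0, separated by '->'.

n1.1 (Quinn): min(81, 35, -5) = -5
n1.2 (Quinn): min(31, 25) = 25
n1.3 (Quinn): min(3, -18, 9) = -18
n1 (Bob): max(-5, 25, -18) = 25
n2.1 (Quinn): min(51, -19, 89) = -19
n2.2 (Quinn): min(-97, -64) = -97
n2.3 (Quinn): min(89, 15) = 15
n2 (Bob): max(-19, -97, 15) = 15
n0 (Quinn): min(25, 15) = 15
At n0, Quinn picks n2 (lowest: 15).
At n2, Bob picks n2.3 (highest: 15).
At n2.3, Quinn picks n2.3.2 (lowest: 15).
Terminal value 15.

n0 -> n2 -> n2.3 -> n2.3.2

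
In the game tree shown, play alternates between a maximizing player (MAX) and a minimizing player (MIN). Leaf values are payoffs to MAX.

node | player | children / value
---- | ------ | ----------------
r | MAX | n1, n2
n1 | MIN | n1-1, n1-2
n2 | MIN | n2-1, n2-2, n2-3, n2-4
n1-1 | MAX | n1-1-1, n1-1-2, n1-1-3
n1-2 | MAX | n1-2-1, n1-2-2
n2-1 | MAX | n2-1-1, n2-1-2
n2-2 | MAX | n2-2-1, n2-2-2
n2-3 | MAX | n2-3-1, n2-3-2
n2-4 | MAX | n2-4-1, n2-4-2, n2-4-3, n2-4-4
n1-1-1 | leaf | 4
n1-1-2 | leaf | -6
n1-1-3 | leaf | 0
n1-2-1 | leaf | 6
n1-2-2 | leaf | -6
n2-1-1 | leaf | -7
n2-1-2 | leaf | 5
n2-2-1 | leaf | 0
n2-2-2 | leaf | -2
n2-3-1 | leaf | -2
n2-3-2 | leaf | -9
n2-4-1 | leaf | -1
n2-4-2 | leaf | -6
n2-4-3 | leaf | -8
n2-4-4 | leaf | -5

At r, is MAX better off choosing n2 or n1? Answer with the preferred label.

n2-1 (MAX): max(-7, 5) = 5
n2-2 (MAX): max(0, -2) = 0
n2-3 (MAX): max(-2, -9) = -2
n2-4 (MAX): max(-1, -6, -8, -5) = -1
n2 (MIN): min(5, 0, -2, -1) = -2
n1-1 (MAX): max(4, -6, 0) = 4
n1-2 (MAX): max(6, -6) = 6
n1 (MIN): min(4, 6) = 4
MAX prefers the higher value; n2=-2, n1=4. n1 is better since 4 > -2.

n1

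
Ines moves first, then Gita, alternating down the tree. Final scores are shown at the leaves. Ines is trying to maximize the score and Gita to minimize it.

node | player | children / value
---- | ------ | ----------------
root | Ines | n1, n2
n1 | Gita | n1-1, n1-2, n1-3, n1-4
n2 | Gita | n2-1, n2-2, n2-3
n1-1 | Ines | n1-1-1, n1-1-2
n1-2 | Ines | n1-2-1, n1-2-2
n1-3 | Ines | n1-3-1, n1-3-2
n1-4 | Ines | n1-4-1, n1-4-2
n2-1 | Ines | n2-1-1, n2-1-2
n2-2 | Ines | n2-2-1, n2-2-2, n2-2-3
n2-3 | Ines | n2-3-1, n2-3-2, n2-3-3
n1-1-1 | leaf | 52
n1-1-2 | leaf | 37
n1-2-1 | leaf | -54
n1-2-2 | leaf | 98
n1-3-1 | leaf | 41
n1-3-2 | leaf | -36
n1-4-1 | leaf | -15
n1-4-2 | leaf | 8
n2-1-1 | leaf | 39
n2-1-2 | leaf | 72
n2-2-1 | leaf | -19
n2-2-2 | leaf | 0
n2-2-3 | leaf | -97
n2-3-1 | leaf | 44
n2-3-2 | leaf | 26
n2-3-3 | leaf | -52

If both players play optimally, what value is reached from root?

n1-1 (Ines): max(52, 37) = 52
n1-2 (Ines): max(-54, 98) = 98
n1-3 (Ines): max(41, -36) = 41
n1-4 (Ines): max(-15, 8) = 8
n1 (Gita): min(52, 98, 41, 8) = 8
n2-1 (Ines): max(39, 72) = 72
n2-2 (Ines): max(-19, 0, -97) = 0
n2-3 (Ines): max(44, 26, -52) = 44
n2 (Gita): min(72, 0, 44) = 0
root (Ines): max(8, 0) = 8

8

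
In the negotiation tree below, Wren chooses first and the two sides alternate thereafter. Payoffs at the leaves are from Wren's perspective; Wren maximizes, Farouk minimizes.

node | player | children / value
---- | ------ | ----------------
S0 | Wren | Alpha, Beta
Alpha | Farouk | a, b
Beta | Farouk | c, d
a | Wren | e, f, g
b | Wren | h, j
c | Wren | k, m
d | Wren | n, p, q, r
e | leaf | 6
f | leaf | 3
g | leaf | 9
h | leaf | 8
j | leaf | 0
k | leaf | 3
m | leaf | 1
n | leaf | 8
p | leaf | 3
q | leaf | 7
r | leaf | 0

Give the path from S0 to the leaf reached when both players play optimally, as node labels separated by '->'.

a (Wren): max(6, 3, 9) = 9
b (Wren): max(8, 0) = 8
Alpha (Farouk): min(9, 8) = 8
c (Wren): max(3, 1) = 3
d (Wren): max(8, 3, 7, 0) = 8
Beta (Farouk): min(3, 8) = 3
S0 (Wren): max(8, 3) = 8
At S0, Wren picks Alpha (highest: 8).
At Alpha, Farouk picks b (lowest: 8).
At b, Wren picks h (highest: 8).
Terminal value 8.

S0 -> Alpha -> b -> h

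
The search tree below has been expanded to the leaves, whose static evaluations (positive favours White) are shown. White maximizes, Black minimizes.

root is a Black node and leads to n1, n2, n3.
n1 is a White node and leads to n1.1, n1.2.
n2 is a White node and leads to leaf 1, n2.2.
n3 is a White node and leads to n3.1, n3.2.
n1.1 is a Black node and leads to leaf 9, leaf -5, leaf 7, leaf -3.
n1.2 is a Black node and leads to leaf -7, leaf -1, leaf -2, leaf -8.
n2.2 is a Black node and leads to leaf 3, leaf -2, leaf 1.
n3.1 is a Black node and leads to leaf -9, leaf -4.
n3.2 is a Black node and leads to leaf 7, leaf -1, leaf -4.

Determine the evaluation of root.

n1.1 (Black): min(9, -5, 7, -3) = -5
n1.2 (Black): min(-7, -1, -2, -8) = -8
n1 (White): max(-5, -8) = -5
n2.2 (Black): min(3, -2, 1) = -2
n2 (White): max(1, -2) = 1
n3.1 (Black): min(-9, -4) = -9
n3.2 (Black): min(7, -1, -4) = -4
n3 (White): max(-9, -4) = -4
root (Black): min(-5, 1, -4) = -5

-5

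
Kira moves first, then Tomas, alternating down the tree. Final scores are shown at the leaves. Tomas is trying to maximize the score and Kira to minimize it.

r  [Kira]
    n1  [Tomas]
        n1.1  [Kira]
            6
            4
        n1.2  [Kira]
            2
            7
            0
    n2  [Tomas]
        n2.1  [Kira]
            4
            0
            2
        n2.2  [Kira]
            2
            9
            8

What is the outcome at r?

n1.1 (Kira): min(6, 4) = 4
n1.2 (Kira): min(2, 7, 0) = 0
n1 (Tomas): max(4, 0) = 4
n2.1 (Kira): min(4, 0, 2) = 0
n2.2 (Kira): min(2, 9, 8) = 2
n2 (Tomas): max(0, 2) = 2
r (Kira): min(4, 2) = 2

2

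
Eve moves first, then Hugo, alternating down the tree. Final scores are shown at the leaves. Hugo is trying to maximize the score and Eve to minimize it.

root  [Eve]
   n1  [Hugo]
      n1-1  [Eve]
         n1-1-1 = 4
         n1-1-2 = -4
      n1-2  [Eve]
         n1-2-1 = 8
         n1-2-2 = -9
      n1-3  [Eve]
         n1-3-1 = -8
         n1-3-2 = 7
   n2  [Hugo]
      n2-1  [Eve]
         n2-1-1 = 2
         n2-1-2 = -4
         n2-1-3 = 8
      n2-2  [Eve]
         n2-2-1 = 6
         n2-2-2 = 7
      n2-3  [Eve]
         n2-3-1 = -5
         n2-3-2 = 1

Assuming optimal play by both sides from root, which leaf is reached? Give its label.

n1-1 (Eve): min(4, -4) = -4
n1-2 (Eve): min(8, -9) = -9
n1-3 (Eve): min(-8, 7) = -8
n1 (Hugo): max(-4, -9, -8) = -4
n2-1 (Eve): min(2, -4, 8) = -4
n2-2 (Eve): min(6, 7) = 6
n2-3 (Eve): min(-5, 1) = -5
n2 (Hugo): max(-4, 6, -5) = 6
root (Eve): min(-4, 6) = -4
At root, Eve picks n1 (lowest: -4).
At n1, Hugo picks n1-1 (highest: -4).
At n1-1, Eve picks n1-1-2 (lowest: -4).
Terminal value -4.

n1-1-2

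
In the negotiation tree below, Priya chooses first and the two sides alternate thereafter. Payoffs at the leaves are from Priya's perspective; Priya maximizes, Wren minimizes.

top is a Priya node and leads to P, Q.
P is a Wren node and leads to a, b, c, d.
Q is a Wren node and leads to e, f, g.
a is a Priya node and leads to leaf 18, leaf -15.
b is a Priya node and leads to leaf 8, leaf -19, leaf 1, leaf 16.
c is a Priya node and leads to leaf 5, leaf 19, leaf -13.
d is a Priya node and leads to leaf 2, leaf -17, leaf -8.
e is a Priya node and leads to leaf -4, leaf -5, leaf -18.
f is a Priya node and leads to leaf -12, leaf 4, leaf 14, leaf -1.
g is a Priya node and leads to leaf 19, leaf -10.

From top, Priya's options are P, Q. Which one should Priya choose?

a (Priya): max(18, -15) = 18
b (Priya): max(8, -19, 1, 16) = 16
c (Priya): max(5, 19, -13) = 19
d (Priya): max(2, -17, -8) = 2
P (Wren): min(18, 16, 19, 2) = 2
e (Priya): max(-4, -5, -18) = -4
f (Priya): max(-12, 4, 14, -1) = 14
g (Priya): max(19, -10) = 19
Q (Wren): min(-4, 14, 19) = -4
top (Priya): max(2, -4) = 2
Priya at top wants the highest of {P=2, Q=-4}, so chooses P.

P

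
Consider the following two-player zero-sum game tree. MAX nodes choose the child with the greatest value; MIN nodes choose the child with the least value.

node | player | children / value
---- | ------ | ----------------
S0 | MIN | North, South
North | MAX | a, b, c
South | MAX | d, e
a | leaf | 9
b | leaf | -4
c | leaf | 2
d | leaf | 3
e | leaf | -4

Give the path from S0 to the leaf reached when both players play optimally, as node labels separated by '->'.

North (MAX): max(9, -4, 2) = 9
South (MAX): max(3, -4) = 3
S0 (MIN): min(9, 3) = 3
At S0, MIN picks South (lowest: 3).
At South, MAX picks d (highest: 3).
Terminal value 3.

S0 -> South -> d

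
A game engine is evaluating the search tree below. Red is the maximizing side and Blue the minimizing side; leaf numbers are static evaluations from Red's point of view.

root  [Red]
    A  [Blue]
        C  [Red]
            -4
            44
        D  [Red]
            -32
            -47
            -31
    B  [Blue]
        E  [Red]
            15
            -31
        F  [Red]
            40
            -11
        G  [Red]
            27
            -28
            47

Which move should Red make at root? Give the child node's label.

C (Red): max(-4, 44) = 44
D (Red): max(-32, -47, -31) = -31
A (Blue): min(44, -31) = -31
E (Red): max(15, -31) = 15
F (Red): max(40, -11) = 40
G (Red): max(27, -28, 47) = 47
B (Blue): min(15, 40, 47) = 15
root (Red): max(-31, 15) = 15
Red at root wants the highest of {A=-31, B=15}, so chooses B.

B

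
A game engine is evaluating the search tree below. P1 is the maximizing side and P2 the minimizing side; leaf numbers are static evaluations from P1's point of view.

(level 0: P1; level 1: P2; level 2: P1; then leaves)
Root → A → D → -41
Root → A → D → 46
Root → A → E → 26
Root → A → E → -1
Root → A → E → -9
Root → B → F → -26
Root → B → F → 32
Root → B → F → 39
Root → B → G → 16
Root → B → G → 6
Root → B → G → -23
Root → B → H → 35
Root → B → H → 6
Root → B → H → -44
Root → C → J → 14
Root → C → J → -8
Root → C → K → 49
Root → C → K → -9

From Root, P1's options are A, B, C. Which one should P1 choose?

A

D (P1): max(-41, 46) = 46
E (P1): max(26, -1, -9) = 26
A (P2): min(46, 26) = 26
F (P1): max(-26, 32, 39) = 39
G (P1): max(16, 6, -23) = 16
H (P1): max(35, 6, -44) = 35
B (P2): min(39, 16, 35) = 16
J (P1): max(14, -8) = 14
K (P1): max(49, -9) = 49
C (P2): min(14, 49) = 14
Root (P1): max(26, 16, 14) = 26
P1 at Root wants the highest of {A=26, B=16, C=14}, so chooses A.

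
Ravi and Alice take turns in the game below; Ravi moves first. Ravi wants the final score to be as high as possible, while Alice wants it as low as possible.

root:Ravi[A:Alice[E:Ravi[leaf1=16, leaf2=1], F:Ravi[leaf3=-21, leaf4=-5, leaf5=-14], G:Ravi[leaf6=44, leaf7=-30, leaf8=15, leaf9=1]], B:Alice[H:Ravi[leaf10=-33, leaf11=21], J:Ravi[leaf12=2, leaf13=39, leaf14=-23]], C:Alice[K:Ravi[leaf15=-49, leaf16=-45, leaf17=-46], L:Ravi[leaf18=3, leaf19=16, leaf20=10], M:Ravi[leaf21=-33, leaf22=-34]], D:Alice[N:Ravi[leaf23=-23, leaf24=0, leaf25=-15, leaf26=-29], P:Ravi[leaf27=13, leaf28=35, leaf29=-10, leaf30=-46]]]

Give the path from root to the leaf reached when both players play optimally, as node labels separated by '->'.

root -> B -> H -> leaf11

E (Ravi): max(16, 1) = 16
F (Ravi): max(-21, -5, -14) = -5
G (Ravi): max(44, -30, 15, 1) = 44
A (Alice): min(16, -5, 44) = -5
H (Ravi): max(-33, 21) = 21
J (Ravi): max(2, 39, -23) = 39
B (Alice): min(21, 39) = 21
K (Ravi): max(-49, -45, -46) = -45
L (Ravi): max(3, 16, 10) = 16
M (Ravi): max(-33, -34) = -33
C (Alice): min(-45, 16, -33) = -45
N (Ravi): max(-23, 0, -15, -29) = 0
P (Ravi): max(13, 35, -10, -46) = 35
D (Alice): min(0, 35) = 0
root (Ravi): max(-5, 21, -45, 0) = 21
At root, Ravi picks B (highest: 21).
At B, Alice picks H (lowest: 21).
At H, Ravi picks leaf11 (highest: 21).
Terminal value 21.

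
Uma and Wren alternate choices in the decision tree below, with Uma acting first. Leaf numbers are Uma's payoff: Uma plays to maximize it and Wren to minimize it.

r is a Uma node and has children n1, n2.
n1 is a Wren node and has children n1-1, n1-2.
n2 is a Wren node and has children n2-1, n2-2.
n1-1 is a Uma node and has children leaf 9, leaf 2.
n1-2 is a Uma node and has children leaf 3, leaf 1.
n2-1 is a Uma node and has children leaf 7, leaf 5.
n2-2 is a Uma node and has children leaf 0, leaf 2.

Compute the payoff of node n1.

n1-1 (Uma): max(9, 2) = 9
n1-2 (Uma): max(3, 1) = 3
n1 (Wren): min(9, 3) = 3

3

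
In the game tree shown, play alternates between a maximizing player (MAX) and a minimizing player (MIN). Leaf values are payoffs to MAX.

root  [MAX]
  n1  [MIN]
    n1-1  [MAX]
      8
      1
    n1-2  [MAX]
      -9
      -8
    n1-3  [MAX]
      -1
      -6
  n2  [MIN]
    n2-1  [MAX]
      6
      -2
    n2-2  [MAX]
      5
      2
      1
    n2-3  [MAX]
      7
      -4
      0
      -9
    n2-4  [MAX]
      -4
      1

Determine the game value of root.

1

n1-1 (MAX): max(8, 1) = 8
n1-2 (MAX): max(-9, -8) = -8
n1-3 (MAX): max(-1, -6) = -1
n1 (MIN): min(8, -8, -1) = -8
n2-1 (MAX): max(6, -2) = 6
n2-2 (MAX): max(5, 2, 1) = 5
n2-3 (MAX): max(7, -4, 0, -9) = 7
n2-4 (MAX): max(-4, 1) = 1
n2 (MIN): min(6, 5, 7, 1) = 1
root (MAX): max(-8, 1) = 1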